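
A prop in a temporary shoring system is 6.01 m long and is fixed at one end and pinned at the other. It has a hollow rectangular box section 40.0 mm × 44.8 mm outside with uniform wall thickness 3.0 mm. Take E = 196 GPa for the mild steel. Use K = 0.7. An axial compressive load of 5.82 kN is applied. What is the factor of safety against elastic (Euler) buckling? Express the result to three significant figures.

Inner dimensions: h_i = 44.8 − 2×3.0 = 38.80 mm, b_i = 40.0 − 2×3.0 = 34.00 mm
Weak-axis I_min = (h_o·b_o³ − h_i·b_i³)/12 with b_o = 40.0, b_i = 34.00 mm (shorter outer/inner sides).
I_min = (44.8×40.0³ − 38.80×34.00³)/12 = 1.119×10^5 mm⁴
I = 1.119×10^5 mm⁴ = 1.119×10^-7 m⁴
Effective length L_e = K·L = 0.7 × 6.01 = 4.207 m
P_cr = π²EI / L_e² = π² × 196×10⁹ × 1.119×10^-7 / 4.207² = 1.222×10^4 N
Factor of safety n = P_cr / P = 12.225 / 5.82 = 2.10

n ≈ 2.10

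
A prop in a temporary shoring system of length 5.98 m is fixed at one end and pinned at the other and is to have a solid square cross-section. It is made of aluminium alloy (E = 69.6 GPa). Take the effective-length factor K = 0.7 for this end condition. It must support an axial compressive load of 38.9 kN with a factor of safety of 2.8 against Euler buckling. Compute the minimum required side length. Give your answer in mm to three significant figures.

a ≈ 76.0 mm

Required P_cr = n·P = 2.8 × 38.9 = 108.9 kN
L_e = K·L = 0.7 × 5.98 = 4.186 m
Required I = P_cr·L_e²/(π²E) = 1.089×10^5 × 4.186² / (π² × 6.96×10^10) = 2.778×10^-6 m⁴
I_req = 2.778×10^6 mm⁴
Solid square: I = a⁴/12  ⇒  a = (12I)^(1/4) = (12×2.778×10^6)^(1/4) = 76.0 mm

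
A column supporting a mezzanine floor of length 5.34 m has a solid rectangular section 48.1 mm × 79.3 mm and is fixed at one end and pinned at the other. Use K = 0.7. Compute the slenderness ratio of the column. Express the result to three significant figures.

Buckling occurs about the weak axis: I_min = h·b³/12 with b = 48.1 mm (the shorter side).
I_min = 79.3×48.1³/12 = 7.354×10^5 mm⁴
A = 3.814×10^3 mm²;  r_min = √(I/A) = √(7.354×10^5/3.814×10^3) = 13.89 mm
L_e = K·L = 0.7 × 5.34 m = 3.738 m = 3738.0 mm
λ = L_e / r_min = 3738.0 / 13.89 = 269

λ ≈ 269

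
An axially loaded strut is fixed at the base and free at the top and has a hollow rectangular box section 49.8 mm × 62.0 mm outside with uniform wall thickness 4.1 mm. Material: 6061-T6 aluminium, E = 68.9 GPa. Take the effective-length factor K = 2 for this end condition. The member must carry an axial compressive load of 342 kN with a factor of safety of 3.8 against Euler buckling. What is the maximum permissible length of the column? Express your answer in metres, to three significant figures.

Inner dimensions: h_i = 62.0 − 2×4.1 = 53.80 mm, b_i = 49.8 − 2×4.1 = 41.60 mm
Weak-axis I_min = (h_o·b_o³ − h_i·b_i³)/12 with b_o = 49.8, b_i = 41.60 mm (shorter outer/inner sides).
I_min = (62.0×49.8³ − 53.80×41.60³)/12 = 3.154×10^5 mm⁴
I = 3.154×10^-7 m⁴
Required critical load P_cr = n·P = 3.8 × 342 = 1300 kN = 1.300×10^6 N
From P_cr = π²EI/(K·L)²:  L = (1/K)·√(π²EI/P_cr) = (1/2)·√(π²×6.89×10^10×3.154×10^-7/1.300×10^6)
L = 0.203 m

L_max ≈ 0.203 m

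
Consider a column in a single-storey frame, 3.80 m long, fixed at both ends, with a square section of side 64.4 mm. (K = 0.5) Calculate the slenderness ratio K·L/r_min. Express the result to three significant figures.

I = a⁴/12 = 64.4⁴/12 = 1.433×10^6 mm⁴
A = 4.147×10^3 mm²;  r_min = √(I/A) = √(1.433×10^6/4.147×10^3) = 18.59 mm
L_e = K·L = 0.5 × 3.80 m = 1.900 m = 1900.0 mm
λ = L_e / r_min = 1900.0 / 18.59 = 102

λ ≈ 102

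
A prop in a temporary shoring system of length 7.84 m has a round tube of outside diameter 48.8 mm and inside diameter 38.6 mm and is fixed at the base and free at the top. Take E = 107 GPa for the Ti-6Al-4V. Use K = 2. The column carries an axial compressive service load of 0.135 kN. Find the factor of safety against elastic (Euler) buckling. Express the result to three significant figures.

n ≈ 5.39

d_o = 48.8 mm, d_i = 38.6 mm
I = π(d_o⁴ − d_i⁴)/64 = π(48.8⁴ − 38.60⁴)/64 = 1.694×10^5 mm⁴
I = 1.694×10^5 mm⁴ = 1.694×10^-7 m⁴
Effective length L_e = K·L = 2 × 7.84 = 15.68 m
P_cr = π²EI / L_e² = π² × 107×10⁹ × 1.694×10^-7 / 15.68² = 727.7 N
Factor of safety n = P_cr / P = 0.72768 / 0.135 = 5.39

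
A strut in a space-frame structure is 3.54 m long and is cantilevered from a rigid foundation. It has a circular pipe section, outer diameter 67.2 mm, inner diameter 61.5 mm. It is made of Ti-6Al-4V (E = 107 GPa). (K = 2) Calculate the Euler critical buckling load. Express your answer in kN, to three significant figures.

P_cr ≈ 6.30 kN

d_o = 67.2 mm, d_i = 61.5 mm
I = π(d_o⁴ − d_i⁴)/64 = π(67.2⁴ − 61.50⁴)/64 = 2.988×10^5 mm⁴
I = 2.988×10^5 mm⁴ = 2.988×10^-7 m⁴
Effective length L_e = K·L = 2 × 3.54 = 7.080 m
P_cr = π²EI / L_e² = π² × 107×10⁹ × 2.988×10^-7 / 7.080² = 6.295×10^3 N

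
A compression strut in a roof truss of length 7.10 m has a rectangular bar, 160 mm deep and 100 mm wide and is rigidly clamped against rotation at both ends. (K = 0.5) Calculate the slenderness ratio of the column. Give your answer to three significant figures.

λ ≈ 123

Buckling occurs about the weak axis: I_min = h·b³/12 with b = 100 mm (the shorter side).
I_min = 160×100³/12 = 1.333×10^7 mm⁴
A = 1.600×10^4 mm²;  r_min = √(I/A) = √(1.333×10^7/1.600×10^4) = 28.87 mm
L_e = K·L = 0.5 × 7.10 m = 3.550 m = 3550.0 mm
λ = L_e / r_min = 3550.0 / 28.87 = 123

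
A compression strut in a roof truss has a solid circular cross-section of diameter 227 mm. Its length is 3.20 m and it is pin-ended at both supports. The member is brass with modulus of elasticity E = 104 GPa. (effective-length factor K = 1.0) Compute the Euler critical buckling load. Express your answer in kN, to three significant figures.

P_cr ≈ 13100 kN

I = πd⁴/64 = π×227⁴/64 = 1.303×10^8 mm⁴
I = 1.303×10^8 mm⁴ = 1.303×10^-4 m⁴
Effective length L_e = K·L = 1 × 3.20 = 3.200 m
P_cr = π²EI / L_e² = π² × 104×10⁹ × 1.303×10^-4 / 3.200² = 1.306×10^7 N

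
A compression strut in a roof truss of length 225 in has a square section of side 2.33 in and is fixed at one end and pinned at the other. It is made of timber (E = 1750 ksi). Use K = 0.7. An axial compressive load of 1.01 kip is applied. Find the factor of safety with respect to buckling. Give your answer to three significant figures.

n ≈ 1.69

I = a⁴/12 = 2.33⁴/12 = 2.456 in⁴
Effective length L_e = K·L = 0.7 × 225 = 157.5 in
P_cr = π²EI / L_e² = π² × 1750×10³ × 2.456 / 157.5² = 1.710×10^3 lb
Factor of safety n = P_cr / P = 1.7101 / 1.01 = 1.69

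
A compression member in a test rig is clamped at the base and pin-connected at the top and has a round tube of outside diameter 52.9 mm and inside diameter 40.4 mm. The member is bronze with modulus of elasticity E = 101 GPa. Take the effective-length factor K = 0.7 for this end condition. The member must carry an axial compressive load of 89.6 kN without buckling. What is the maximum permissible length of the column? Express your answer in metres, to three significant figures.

d_o = 52.9 mm, d_i = 40.4 mm
I = π(d_o⁴ − d_i⁴)/64 = π(52.9⁴ − 40.40⁴)/64 = 2.536×10^5 mm⁴
I = 2.536×10^-7 m⁴
At the buckling limit P_cr = P = 8.960×10^4 N
From P_cr = π²EI/(K·L)²:  L = (1/K)·√(π²EI/P_cr) = (1/0.7)·√(π²×1.01×10^11×2.536×10^-7/8.960×10^4)
L = 2.40 m

L_max ≈ 2.40 m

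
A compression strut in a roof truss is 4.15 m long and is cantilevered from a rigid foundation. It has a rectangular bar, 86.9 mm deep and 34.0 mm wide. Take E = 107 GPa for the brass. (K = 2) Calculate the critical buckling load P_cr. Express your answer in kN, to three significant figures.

Buckling occurs about the weak axis: I_min = h·b³/12 with b = 34.0 mm (the shorter side).
I_min = 86.9×34.0³/12 = 2.846×10^5 mm⁴
I = 2.846×10^5 mm⁴ = 2.846×10^-7 m⁴
Effective length L_e = K·L = 2 × 4.15 = 8.300 m
P_cr = π²EI / L_e² = π² × 107×10⁹ × 2.846×10^-7 / 8.300² = 4.363×10^3 N

P_cr ≈ 4.36 kN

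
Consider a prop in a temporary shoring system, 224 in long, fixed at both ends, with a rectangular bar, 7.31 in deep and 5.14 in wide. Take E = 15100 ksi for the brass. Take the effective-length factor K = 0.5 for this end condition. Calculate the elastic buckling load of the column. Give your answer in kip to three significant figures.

Buckling occurs about the weak axis: I_min = h·b³/12 with b = 5.14 in (the shorter side).
I_min = 7.31×5.14³/12 = 82.72 in⁴
Effective length L_e = K·L = 0.5 × 224 = 112.0 in
P_cr = π²EI / L_e² = π² × 15100×10³ × 82.72 / 112.0² = 9.828×10^5 lb

P_cr ≈ 983 kip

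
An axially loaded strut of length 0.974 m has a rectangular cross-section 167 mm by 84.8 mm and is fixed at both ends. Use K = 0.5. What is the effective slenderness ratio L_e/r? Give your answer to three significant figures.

For a rectangle r_min = b/√12 = 84.8/√12 = 24.48 mm
L_e = K·L = 0.5 × 0.974 m = 0.4870 m = 487.00 mm
λ = L_e / r_min = 487.00 / 24.48 = 19.9

λ ≈ 19.9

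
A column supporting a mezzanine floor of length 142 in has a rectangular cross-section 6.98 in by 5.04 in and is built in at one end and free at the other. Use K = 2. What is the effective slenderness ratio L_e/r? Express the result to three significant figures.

Buckling occurs about the weak axis: I_min = h·b³/12 with b = 5.04 in (the shorter side).
I_min = 6.98×5.04³/12 = 74.47 in⁴
A = 35.18 in²;  r_min = √(I/A) = √(74.47/35.18) = 1.455 in
L_e = K·L = 2 × 142 = 284.0 in
λ = L_e / r_min = 284.00 / 1.455 = 195

λ ≈ 195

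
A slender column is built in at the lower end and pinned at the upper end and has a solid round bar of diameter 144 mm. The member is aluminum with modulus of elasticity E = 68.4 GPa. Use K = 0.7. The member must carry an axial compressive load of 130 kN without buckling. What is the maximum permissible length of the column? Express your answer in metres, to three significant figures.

L_max ≈ 15.0 m

I = πd⁴/64 = π×144⁴/64 = 2.111×10^7 mm⁴
I = 2.111×10^-5 m⁴
At the buckling limit P_cr = P = 1.300×10^5 N
From P_cr = π²EI/(K·L)²:  L = (1/K)·√(π²EI/P_cr) = (1/0.7)·√(π²×6.84×10^10×2.111×10^-5/1.300×10^5)
L = 15.0 m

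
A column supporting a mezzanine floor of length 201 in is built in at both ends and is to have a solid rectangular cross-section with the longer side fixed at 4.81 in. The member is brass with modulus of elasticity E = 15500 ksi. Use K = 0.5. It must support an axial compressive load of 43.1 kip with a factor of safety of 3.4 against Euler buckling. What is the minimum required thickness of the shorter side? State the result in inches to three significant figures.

Required P_cr = n·P = 3.4 × 43.1 = 146.5 kip
L_e = K·L = 0.5 × 201 = 100.5 in
Required I = P_cr·L_e²/(π²E) = 1.465×10^5 × 100.5² / (π² × 1.55×10^7) = 9.675 in⁴
Rectangle, weak axis: I_min = h·b³/12 with h = 4.81 in fixed  ⇒  b = (12I/h)^(1/3) = 2.89 in

b ≈ 2.89 in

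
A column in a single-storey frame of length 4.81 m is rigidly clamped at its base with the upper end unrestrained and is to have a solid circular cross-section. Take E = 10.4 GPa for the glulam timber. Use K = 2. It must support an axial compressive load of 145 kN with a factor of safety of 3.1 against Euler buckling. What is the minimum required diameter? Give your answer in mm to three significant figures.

Required P_cr = n·P = 3.1 × 145 = 449.5 kN
L_e = K·L = 2 × 4.81 = 9.620 m
Required I = P_cr·L_e²/(π²E) = 4.495×10^5 × 9.620² / (π² × 1.04×10^10) = 4.053×10^-4 m⁴
I_req = 4.053×10^8 mm⁴
Solid circle: I = πd⁴/64  ⇒  d = (64I/π)^(1/4) = (64×4.053×10^8/π)^(1/4) = 301 mm

d ≈ 301 mm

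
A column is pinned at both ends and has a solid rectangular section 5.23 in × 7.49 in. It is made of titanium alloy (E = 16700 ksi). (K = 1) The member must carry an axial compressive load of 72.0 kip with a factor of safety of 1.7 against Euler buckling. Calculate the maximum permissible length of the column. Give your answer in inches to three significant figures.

Buckling occurs about the weak axis: I_min = h·b³/12 with b = 5.23 in (the shorter side).
I_min = 7.49×5.23³/12 = 89.29 in⁴
Required critical load P_cr = n·P = 1.7 × 72.0 = 122.4 kip = 1.224×10^5 lb
From P_cr = π²EI/(K·L)²:  L = (1/K)·√(π²EI/P_cr) = (1/1)·√(π²×1.67×10^7×89.29/1.224×10^5)
L = 347 in

L_max ≈ 347 in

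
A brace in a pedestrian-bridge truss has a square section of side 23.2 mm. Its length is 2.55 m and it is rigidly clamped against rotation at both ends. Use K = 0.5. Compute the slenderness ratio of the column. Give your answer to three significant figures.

For a square r = a/√12 = 23.2/√12 = 6.697 mm
L_e = K·L = 0.5 × 2.55 m = 1.275 m = 1275.0 mm
λ = L_e / r_min = 1275.0 / 6.697 = 190

λ ≈ 190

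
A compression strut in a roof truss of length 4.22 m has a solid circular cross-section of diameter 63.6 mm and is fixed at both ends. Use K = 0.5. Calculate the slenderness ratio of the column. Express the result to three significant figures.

λ ≈ 133

For a solid circle r = d/4 = 63.6/4 = 15.90 mm
L_e = K·L = 0.5 × 4.22 m = 2.110 m = 2110.0 mm
λ = L_e / r_min = 2110.0 / 15.90 = 133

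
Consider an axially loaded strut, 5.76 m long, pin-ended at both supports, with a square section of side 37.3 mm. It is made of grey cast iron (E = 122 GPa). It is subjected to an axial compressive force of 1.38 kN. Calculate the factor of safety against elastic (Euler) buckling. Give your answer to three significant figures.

I = a⁴/12 = 37.3⁴/12 = 1.613×10^5 mm⁴
I = 1.613×10^5 mm⁴ = 1.613×10^-7 m⁴
Effective length L_e = K·L = 1 × 5.76 = 5.760 m
P_cr = π²EI / L_e² = π² × 122×10⁹ × 1.613×10^-7 / 5.760² = 5.854×10^3 N
Factor of safety n = P_cr / P = 5.8542 / 1.38 = 4.24

n ≈ 4.24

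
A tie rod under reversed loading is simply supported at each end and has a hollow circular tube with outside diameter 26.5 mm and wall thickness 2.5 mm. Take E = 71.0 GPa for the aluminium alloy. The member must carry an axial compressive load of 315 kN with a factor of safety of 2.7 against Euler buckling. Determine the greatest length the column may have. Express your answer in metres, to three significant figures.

Inner diameter d_i = 26.5 − 2×2.5 = 21.50 mm
I = π(d_o⁴ − d_i⁴)/64 = π(26.5⁴ − 21.50⁴)/64 = 1.372×10^4 mm⁴
I = 1.372×10^-8 m⁴
Required critical load P_cr = n·P = 2.7 × 315 = 850.5 kN = 8.505×10^5 N
From P_cr = π²EI/(K·L)²:  L = (1/K)·√(π²EI/P_cr) = (1/1)·√(π²×7.10×10^10×1.372×10^-8/8.505×10^5)
L = 0.106 m

L_max ≈ 0.106 m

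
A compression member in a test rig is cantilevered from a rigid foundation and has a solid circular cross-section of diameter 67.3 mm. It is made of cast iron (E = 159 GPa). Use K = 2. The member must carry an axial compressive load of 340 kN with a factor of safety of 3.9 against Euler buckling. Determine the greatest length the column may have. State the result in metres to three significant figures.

I = πd⁴/64 = π×67.3⁴/64 = 1.007×10^6 mm⁴
I = 1.007×10^-6 m⁴
Required critical load P_cr = n·P = 3.9 × 340 = 1326 kN = 1.326×10^6 N
From P_cr = π²EI/(K·L)²:  L = (1/K)·√(π²EI/P_cr) = (1/2)·√(π²×1.59×10^11×1.007×10^-6/1.326×10^6)
L = 0.546 m

L_max ≈ 0.546 m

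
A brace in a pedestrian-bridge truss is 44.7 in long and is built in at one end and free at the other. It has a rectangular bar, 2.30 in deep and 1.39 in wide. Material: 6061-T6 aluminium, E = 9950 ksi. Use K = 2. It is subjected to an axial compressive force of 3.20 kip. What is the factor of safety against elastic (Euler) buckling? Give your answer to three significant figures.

n ≈ 1.98

Buckling occurs about the weak axis: I_min = h·b³/12 with b = 1.39 in (the shorter side).
I_min = 2.30×1.39³/12 = 0.5147 in⁴
Effective length L_e = K·L = 2 × 44.7 = 89.40 in
P_cr = π²EI / L_e² = π² × 9950×10³ × 0.5147 / 89.40² = 6.325×10^3 lb
Factor of safety n = P_cr / P = 6.3247 / 3.20 = 1.98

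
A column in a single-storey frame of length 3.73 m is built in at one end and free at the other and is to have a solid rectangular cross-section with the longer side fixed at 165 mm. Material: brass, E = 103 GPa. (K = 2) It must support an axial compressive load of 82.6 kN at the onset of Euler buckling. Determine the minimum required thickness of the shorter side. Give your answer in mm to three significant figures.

L_e = K·L = 2 × 3.73 = 7.460 m
Required I = P_cr·L_e²/(π²E) = 8.260×10^4 × 7.460² / (π² × 1.03×10^11) = 4.522×10^-6 m⁴
I_req = 4.522×10^6 mm⁴
Rectangle, weak axis: I_min = h·b³/12 with h = 165 mm fixed  ⇒  b = (12I/h)^(1/3) = 69.0 mm

b ≈ 69.0 mm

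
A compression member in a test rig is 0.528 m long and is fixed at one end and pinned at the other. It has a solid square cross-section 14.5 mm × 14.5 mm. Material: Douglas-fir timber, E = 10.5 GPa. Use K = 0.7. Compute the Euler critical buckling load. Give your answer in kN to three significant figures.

P_cr ≈ 2.79 kN

I = a⁴/12 = 14.5⁴/12 = 3.684×10^3 mm⁴
I = 3.684×10^3 mm⁴ = 3.684×10^-9 m⁴
Effective length L_e = K·L = 0.7 × 0.528 = 0.3696 m
P_cr = π²EI / L_e² = π² × 10.5×10⁹ × 3.684×10^-9 / 0.3696² = 2.795×10^3 N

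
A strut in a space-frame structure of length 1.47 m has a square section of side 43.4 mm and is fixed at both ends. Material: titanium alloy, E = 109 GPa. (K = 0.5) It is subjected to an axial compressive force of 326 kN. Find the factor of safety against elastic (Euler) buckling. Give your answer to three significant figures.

I = a⁴/12 = 43.4⁴/12 = 2.956×10^5 mm⁴
I = 2.956×10^5 mm⁴ = 2.956×10^-7 m⁴
Effective length L_e = K·L = 0.5 × 1.47 = 0.7350 m
P_cr = π²EI / L_e² = π² × 109×10⁹ × 2.956×10^-7 / 0.7350² = 5.887×10^5 N
Factor of safety n = P_cr / P = 588.75 / 326 = 1.81

n ≈ 1.81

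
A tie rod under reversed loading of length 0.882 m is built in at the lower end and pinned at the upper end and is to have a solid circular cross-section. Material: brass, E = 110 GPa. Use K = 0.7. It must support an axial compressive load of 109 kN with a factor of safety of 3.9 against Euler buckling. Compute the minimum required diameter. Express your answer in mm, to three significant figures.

d ≈ 41.8 mm

Required P_cr = n·P = 3.9 × 109 = 425.1 kN
L_e = K·L = 0.7 × 0.882 = 0.6174 m
Required I = P_cr·L_e²/(π²E) = 4.251×10^5 × 0.6174² / (π² × 1.10×10^11) = 1.493×10^-7 m⁴
I_req = 1.493×10^5 mm⁴
Solid circle: I = πd⁴/64  ⇒  d = (64I/π)^(1/4) = (64×1.493×10^5/π)^(1/4) = 41.8 mm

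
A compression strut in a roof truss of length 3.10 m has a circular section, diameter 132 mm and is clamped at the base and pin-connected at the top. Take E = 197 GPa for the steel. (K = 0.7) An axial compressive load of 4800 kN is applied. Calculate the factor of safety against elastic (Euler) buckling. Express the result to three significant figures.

n ≈ 1.28

I = πd⁴/64 = π×132⁴/64 = 1.490×10^7 mm⁴
I = 1.490×10^7 mm⁴ = 1.490×10^-5 m⁴
Effective length L_e = K·L = 0.7 × 3.10 = 2.170 m
P_cr = π²EI / L_e² = π² × 197×10⁹ × 1.490×10^-5 / 2.170² = 6.153×10^6 N
Factor of safety n = P_cr / P = 6153.4 / 4800 = 1.28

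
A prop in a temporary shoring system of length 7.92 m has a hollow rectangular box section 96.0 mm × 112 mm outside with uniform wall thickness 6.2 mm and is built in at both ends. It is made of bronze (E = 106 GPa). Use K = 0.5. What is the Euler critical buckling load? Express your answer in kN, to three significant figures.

Inner dimensions: h_i = 112 − 2×6.2 = 99.60 mm, b_i = 96.0 − 2×6.2 = 83.60 mm
Weak-axis I_min = (h_o·b_o³ − h_i·b_i³)/12 with b_o = 96.0, b_i = 83.60 mm (shorter outer/inner sides).
I_min = (112×96.0³ − 99.60×83.60³)/12 = 3.408×10^6 mm⁴
I = 3.408×10^6 mm⁴ = 3.408×10^-6 m⁴
Effective length L_e = K·L = 0.5 × 7.92 = 3.960 m
P_cr = π²EI / L_e² = π² × 106×10⁹ × 3.408×10^-6 / 3.960² = 2.274×10^5 N

P_cr ≈ 227 kN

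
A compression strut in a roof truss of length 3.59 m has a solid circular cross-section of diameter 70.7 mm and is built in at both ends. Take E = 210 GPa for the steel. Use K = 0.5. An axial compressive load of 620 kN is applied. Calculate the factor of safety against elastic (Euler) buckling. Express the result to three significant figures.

n ≈ 1.27

I = πd⁴/64 = π×70.7⁴/64 = 1.226×10^6 mm⁴
I = 1.226×10^6 mm⁴ = 1.226×10^-6 m⁴
Effective length L_e = K·L = 0.5 × 3.59 = 1.795 m
P_cr = π²EI / L_e² = π² × 210×10⁹ × 1.226×10^-6 / 1.795² = 7.889×10^5 N
Factor of safety n = P_cr / P = 788.93 / 620 = 1.27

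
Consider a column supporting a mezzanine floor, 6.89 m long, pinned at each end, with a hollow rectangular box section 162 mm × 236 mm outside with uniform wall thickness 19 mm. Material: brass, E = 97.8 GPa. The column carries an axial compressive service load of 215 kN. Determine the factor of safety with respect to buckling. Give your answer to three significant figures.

n ≈ 4.93

Inner dimensions: h_i = 236 − 2×19 = 198.0 mm, b_i = 162 − 2×19 = 124.0 mm
Weak-axis I_min = (h_o·b_o³ − h_i·b_i³)/12 with b_o = 162, b_i = 124.0 mm (shorter outer/inner sides).
I_min = (236×162³ − 198.0×124.0³)/12 = 5.215×10^7 mm⁴
I = 5.215×10^7 mm⁴ = 5.215×10^-5 m⁴
Effective length L_e = K·L = 1 × 6.89 = 6.890 m
P_cr = π²EI / L_e² = π² × 97.8×10⁹ × 5.215×10^-5 / 6.890² = 1.060×10^6 N
Factor of safety n = P_cr / P = 1060.4 / 215 = 4.93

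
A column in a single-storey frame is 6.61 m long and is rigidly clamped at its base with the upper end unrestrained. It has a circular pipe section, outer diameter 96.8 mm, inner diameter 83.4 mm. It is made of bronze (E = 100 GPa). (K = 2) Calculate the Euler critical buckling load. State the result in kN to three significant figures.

d_o = 96.8 mm, d_i = 83.4 mm
I = π(d_o⁴ − d_i⁴)/64 = π(96.8⁴ − 83.40⁴)/64 = 1.935×10^6 mm⁴
I = 1.935×10^6 mm⁴ = 1.935×10^-6 m⁴
Effective length L_e = K·L = 2 × 6.61 = 13.22 m
P_cr = π²EI / L_e² = π² × 100×10⁹ × 1.935×10^-6 / 13.22² = 1.093×10^4 N

P_cr ≈ 10.9 kN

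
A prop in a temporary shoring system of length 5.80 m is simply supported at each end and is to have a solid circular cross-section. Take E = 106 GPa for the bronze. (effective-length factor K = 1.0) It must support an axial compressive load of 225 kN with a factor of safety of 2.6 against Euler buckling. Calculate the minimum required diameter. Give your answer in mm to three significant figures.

Required P_cr = n·P = 2.6 × 225 = 585.0 kN
L_e = K·L = 1 × 5.80 = 5.800 m
Required I = P_cr·L_e²/(π²E) = 5.850×10^5 × 5.800² / (π² × 1.06×10^11) = 1.881×10^-5 m⁴
I_req = 1.881×10^7 mm⁴
Solid circle: I = πd⁴/64  ⇒  d = (64I/π)^(1/4) = (64×1.881×10^7/π)^(1/4) = 140 mm

d ≈ 140 mm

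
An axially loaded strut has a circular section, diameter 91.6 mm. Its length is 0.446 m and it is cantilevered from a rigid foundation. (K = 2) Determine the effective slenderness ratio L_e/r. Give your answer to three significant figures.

For a solid circle r = d/4 = 91.6/4 = 22.90 mm
L_e = K·L = 2 × 0.446 m = 0.8920 m = 892.00 mm
λ = L_e / r_min = 892.00 / 22.90 = 39.0

λ ≈ 39.0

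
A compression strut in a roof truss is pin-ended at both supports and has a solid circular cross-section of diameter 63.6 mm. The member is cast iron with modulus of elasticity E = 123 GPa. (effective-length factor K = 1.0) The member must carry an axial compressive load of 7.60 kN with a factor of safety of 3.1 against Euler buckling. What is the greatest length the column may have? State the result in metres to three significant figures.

I = πd⁴/64 = π×63.6⁴/64 = 8.032×10^5 mm⁴
I = 8.032×10^-7 m⁴
Required critical load P_cr = n·P = 3.1 × 7.60 = 23.56 kN = 2.356×10^4 N
From P_cr = π²EI/(K·L)²:  L = (1/K)·√(π²EI/P_cr) = (1/1)·√(π²×1.23×10^11×8.032×10^-7/2.356×10^4)
L = 6.43 m

L_max ≈ 6.43 m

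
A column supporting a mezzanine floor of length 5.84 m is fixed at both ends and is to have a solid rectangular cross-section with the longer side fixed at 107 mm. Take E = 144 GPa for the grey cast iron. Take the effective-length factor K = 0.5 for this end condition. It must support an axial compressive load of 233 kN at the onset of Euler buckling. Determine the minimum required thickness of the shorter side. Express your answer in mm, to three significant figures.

b ≈ 53.9 mm

L_e = K·L = 0.5 × 5.84 = 2.920 m
Required I = P_cr·L_e²/(π²E) = 2.330×10^5 × 2.920² / (π² × 1.44×10^11) = 1.398×10^-6 m⁴
I_req = 1.398×10^6 mm⁴
Rectangle, weak axis: I_min = h·b³/12 with h = 107 mm fixed  ⇒  b = (12I/h)^(1/3) = 53.9 mm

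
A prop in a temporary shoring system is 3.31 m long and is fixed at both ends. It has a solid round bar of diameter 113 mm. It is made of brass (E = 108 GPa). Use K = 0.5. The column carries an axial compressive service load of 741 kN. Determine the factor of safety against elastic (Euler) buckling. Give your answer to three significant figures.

n ≈ 4.20

I = πd⁴/64 = π×113⁴/64 = 8.004×10^6 mm⁴
I = 8.004×10^6 mm⁴ = 8.004×10^-6 m⁴
Effective length L_e = K·L = 0.5 × 3.31 = 1.655 m
P_cr = π²EI / L_e² = π² × 108×10⁹ × 8.004×10^-6 / 1.655² = 3.115×10^6 N
Factor of safety n = P_cr / P = 3114.7 / 741 = 4.20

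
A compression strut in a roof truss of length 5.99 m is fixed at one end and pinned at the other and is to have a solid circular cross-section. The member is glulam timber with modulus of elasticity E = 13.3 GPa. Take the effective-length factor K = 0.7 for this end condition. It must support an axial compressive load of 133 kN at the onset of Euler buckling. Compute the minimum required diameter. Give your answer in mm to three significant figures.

L_e = K·L = 0.7 × 5.99 = 4.193 m
Required I = P_cr·L_e²/(π²E) = 1.330×10^5 × 4.193² / (π² × 1.33×10^10) = 1.781×10^-5 m⁴
I_req = 1.781×10^7 mm⁴
Solid circle: I = πd⁴/64  ⇒  d = (64I/π)^(1/4) = (64×1.781×10^7/π)^(1/4) = 138 mm

d ≈ 138 mm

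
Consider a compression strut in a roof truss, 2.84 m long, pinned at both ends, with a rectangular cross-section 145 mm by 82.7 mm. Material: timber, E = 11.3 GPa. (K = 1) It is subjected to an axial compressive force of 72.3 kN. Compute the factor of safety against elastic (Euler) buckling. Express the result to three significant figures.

n ≈ 1.31

Buckling occurs about the weak axis: I_min = h·b³/12 with b = 82.7 mm (the shorter side).
I_min = 145×82.7³/12 = 6.834×10^6 mm⁴
I = 6.834×10^6 mm⁴ = 6.834×10^-6 m⁴
Effective length L_e = K·L = 1 × 2.84 = 2.840 m
P_cr = π²EI / L_e² = π² × 11.3×10⁹ × 6.834×10^-6 / 2.840² = 9.450×10^4 N
Factor of safety n = P_cr / P = 94.503 / 72.3 = 1.31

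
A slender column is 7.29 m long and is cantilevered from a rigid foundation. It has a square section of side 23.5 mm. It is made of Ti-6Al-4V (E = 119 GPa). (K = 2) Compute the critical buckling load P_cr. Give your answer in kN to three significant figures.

I = a⁴/12 = 23.5⁴/12 = 2.542×10^4 mm⁴
I = 2.542×10^4 mm⁴ = 2.542×10^-8 m⁴
Effective length L_e = K·L = 2 × 7.29 = 14.58 m
P_cr = π²EI / L_e² = π² × 119×10⁹ × 2.542×10^-8 / 14.58² = 140.4 N

P_cr ≈ 0.140 kN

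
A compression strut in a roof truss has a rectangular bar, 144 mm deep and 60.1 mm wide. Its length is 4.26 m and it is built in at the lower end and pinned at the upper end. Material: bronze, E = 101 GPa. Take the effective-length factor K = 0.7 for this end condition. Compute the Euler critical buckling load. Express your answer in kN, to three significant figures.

P_cr ≈ 292 kN

Buckling occurs about the weak axis: I_min = h·b³/12 with b = 60.1 mm (the shorter side).
I_min = 144×60.1³/12 = 2.605×10^6 mm⁴
I = 2.605×10^6 mm⁴ = 2.605×10^-6 m⁴
Effective length L_e = K·L = 0.7 × 4.26 = 2.982 m
P_cr = π²EI / L_e² = π² × 101×10⁹ × 2.605×10^-6 / 2.982² = 2.920×10^5 N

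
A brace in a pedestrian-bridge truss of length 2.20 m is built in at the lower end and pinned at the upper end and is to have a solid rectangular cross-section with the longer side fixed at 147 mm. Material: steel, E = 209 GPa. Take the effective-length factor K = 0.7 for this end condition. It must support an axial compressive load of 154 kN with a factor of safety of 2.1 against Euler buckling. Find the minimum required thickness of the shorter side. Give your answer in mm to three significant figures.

Required P_cr = n·P = 2.1 × 154 = 323.4 kN
L_e = K·L = 0.7 × 2.20 = 1.540 m
Required I = P_cr·L_e²/(π²E) = 3.234×10^5 × 1.540² / (π² × 2.09×10^11) = 3.718×10^-7 m⁴
I_req = 3.718×10^5 mm⁴
Rectangle, weak axis: I_min = h·b³/12 with h = 147 mm fixed  ⇒  b = (12I/h)^(1/3) = 31.2 mm

b ≈ 31.2 mm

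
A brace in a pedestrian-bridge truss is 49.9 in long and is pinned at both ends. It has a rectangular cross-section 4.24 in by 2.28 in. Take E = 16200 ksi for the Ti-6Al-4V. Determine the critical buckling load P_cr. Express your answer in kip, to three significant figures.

Buckling occurs about the weak axis: I_min = h·b³/12 with b = 2.28 in (the shorter side).
I_min = 4.24×2.28³/12 = 4.188 in⁴
Effective length L_e = K·L = 1 × 49.9 = 49.90 in
P_cr = π²EI / L_e² = π² × 16200×10³ × 4.188 / 49.90² = 2.689×10^5 lb

P_cr ≈ 269 kip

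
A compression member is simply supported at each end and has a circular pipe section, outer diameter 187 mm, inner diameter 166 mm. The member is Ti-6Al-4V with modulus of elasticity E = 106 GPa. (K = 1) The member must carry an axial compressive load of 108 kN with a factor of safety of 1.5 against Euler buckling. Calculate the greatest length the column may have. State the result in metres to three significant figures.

L_max ≈ 12.1 m

d_o = 187 mm, d_i = 166 mm
I = π(d_o⁴ − d_i⁴)/64 = π(187⁴ − 166.0⁴)/64 = 2.275×10^7 mm⁴
I = 2.275×10^-5 m⁴
Required critical load P_cr = n·P = 1.5 × 108 = 162.0 kN = 1.620×10^5 N
From P_cr = π²EI/(K·L)²:  L = (1/K)·√(π²EI/P_cr) = (1/1)·√(π²×1.06×10^11×2.275×10^-5/1.620×10^5)
L = 12.1 m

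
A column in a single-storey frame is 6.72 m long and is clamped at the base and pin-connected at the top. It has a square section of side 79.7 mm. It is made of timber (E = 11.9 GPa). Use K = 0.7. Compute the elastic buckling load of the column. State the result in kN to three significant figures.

I = a⁴/12 = 79.7⁴/12 = 3.362×10^6 mm⁴
I = 3.362×10^6 mm⁴ = 3.362×10^-6 m⁴
Effective length L_e = K·L = 0.7 × 6.72 = 4.704 m
P_cr = π²EI / L_e² = π² × 11.9×10⁹ × 3.362×10^-6 / 4.704² = 1.785×10^4 N

P_cr ≈ 17.8 kN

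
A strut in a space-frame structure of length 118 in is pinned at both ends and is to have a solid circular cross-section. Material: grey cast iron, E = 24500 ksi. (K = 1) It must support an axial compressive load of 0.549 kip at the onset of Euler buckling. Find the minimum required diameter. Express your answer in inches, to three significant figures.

d ≈ 0.896 in

L_e = K·L = 1 × 118 = 118.0 in
Required I = P_cr·L_e²/(π²E) = 549.0 × 118.0² / (π² × 2.45×10^7) = 3.161×10^-2 in⁴
Solid circle: I = πd⁴/64  ⇒  d = (64I/π)^(1/4) = (64×3.161×10^-2/π)^(1/4) = 0.896 in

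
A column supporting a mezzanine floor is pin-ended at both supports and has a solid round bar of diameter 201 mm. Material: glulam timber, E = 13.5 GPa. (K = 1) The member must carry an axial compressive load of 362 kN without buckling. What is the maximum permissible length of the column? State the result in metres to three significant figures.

I = πd⁴/64 = π×201⁴/64 = 8.012×10^7 mm⁴
I = 8.012×10^-5 m⁴
At the buckling limit P_cr = P = 3.620×10^5 N
From P_cr = π²EI/(K·L)²:  L = (1/K)·√(π²EI/P_cr) = (1/1)·√(π²×1.35×10^10×8.012×10^-5/3.620×10^5)
L = 5.43 m

L_max ≈ 5.43 m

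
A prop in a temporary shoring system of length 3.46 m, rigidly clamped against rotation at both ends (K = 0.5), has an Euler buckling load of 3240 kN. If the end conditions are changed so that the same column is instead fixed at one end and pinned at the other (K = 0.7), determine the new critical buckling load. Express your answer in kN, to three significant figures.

P_cr ∝ 1/K², so P_cr,new = P_cr,old × (K_old/K_new)² = 3240 × (0.5/0.7)²
= 3240 × 0.5102 = 1650 kN

P_cr ≈ 1650 kN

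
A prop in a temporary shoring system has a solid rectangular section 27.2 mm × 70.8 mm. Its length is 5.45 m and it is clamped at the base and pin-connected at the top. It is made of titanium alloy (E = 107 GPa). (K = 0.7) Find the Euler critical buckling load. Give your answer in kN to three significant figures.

P_cr ≈ 8.61 kN

Buckling occurs about the weak axis: I_min = h·b³/12 with b = 27.2 mm (the shorter side).
I_min = 70.8×27.2³/12 = 1.187×10^5 mm⁴
I = 1.187×10^5 mm⁴ = 1.187×10^-7 m⁴
Effective length L_e = K·L = 0.7 × 5.45 = 3.815 m
P_cr = π²EI / L_e² = π² × 107×10⁹ × 1.187×10^-7 / 3.815² = 8.615×10^3 N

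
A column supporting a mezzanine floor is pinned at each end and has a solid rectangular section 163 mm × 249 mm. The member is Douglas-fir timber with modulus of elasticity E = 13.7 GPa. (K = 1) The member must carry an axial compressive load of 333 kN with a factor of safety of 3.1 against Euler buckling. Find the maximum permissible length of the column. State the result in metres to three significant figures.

L_max ≈ 3.43 m

Buckling occurs about the weak axis: I_min = h·b³/12 with b = 163 mm (the shorter side).
I_min = 249×163³/12 = 8.986×10^7 mm⁴
I = 8.986×10^-5 m⁴
Required critical load P_cr = n·P = 3.1 × 333 = 1032 kN = 1.032×10^6 N
From P_cr = π²EI/(K·L)²:  L = (1/K)·√(π²EI/P_cr) = (1/1)·√(π²×1.37×10^10×8.986×10^-5/1.032×10^6)
L = 3.43 m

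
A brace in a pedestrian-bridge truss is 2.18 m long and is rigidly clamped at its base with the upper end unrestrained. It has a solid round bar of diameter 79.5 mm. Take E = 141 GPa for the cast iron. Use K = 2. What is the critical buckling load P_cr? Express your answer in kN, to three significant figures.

P_cr ≈ 144 kN

I = πd⁴/64 = π×79.5⁴/64 = 1.961×10^6 mm⁴
I = 1.961×10^6 mm⁴ = 1.961×10^-6 m⁴
Effective length L_e = K·L = 2 × 2.18 = 4.360 m
P_cr = π²EI / L_e² = π² × 141×10⁹ × 1.961×10^-6 / 4.360² = 1.435×10^5 N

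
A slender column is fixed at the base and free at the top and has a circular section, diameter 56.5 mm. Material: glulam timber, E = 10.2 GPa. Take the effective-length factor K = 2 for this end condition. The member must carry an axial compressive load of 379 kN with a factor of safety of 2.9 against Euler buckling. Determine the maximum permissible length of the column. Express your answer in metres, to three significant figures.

L_max ≈ 0.107 m

I = πd⁴/64 = π×56.5⁴/64 = 5.002×10^5 mm⁴
I = 5.002×10^-7 m⁴
Required critical load P_cr = n·P = 2.9 × 379 = 1099 kN = 1.099×10^6 N
From P_cr = π²EI/(K·L)²:  L = (1/K)·√(π²EI/P_cr) = (1/2)·√(π²×1.02×10^10×5.002×10^-7/1.099×10^6)
L = 0.107 m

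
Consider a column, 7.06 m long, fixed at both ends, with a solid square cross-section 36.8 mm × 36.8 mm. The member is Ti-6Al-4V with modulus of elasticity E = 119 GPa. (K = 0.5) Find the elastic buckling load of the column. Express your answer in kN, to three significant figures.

I = a⁴/12 = 36.8⁴/12 = 1.528×10^5 mm⁴
I = 1.528×10^5 mm⁴ = 1.528×10^-7 m⁴
Effective length L_e = K·L = 0.5 × 7.06 = 3.530 m
P_cr = π²EI / L_e² = π² × 119×10⁹ × 1.528×10^-7 / 3.530² = 1.440×10^4 N

P_cr ≈ 14.4 kN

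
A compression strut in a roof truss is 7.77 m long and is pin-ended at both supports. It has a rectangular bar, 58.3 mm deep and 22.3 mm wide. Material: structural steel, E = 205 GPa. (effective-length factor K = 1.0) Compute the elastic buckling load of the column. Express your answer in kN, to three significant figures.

P_cr ≈ 1.81 kN

Buckling occurs about the weak axis: I_min = h·b³/12 with b = 22.3 mm (the shorter side).
I_min = 58.3×22.3³/12 = 5.388×10^4 mm⁴
I = 5.388×10^4 mm⁴ = 5.388×10^-8 m⁴
Effective length L_e = K·L = 1 × 7.77 = 7.770 m
P_cr = π²EI / L_e² = π² × 205×10⁹ × 5.388×10^-8 / 7.770² = 1.806×10^3 N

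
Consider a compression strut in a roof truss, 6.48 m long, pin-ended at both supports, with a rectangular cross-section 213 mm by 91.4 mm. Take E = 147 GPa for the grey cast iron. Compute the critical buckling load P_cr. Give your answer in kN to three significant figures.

Buckling occurs about the weak axis: I_min = h·b³/12 with b = 91.4 mm (the shorter side).
I_min = 213×91.4³/12 = 1.355×10^7 mm⁴
I = 1.355×10^7 mm⁴ = 1.355×10^-5 m⁴
Effective length L_e = K·L = 1 × 6.48 = 6.480 m
P_cr = π²EI / L_e² = π² × 147×10⁹ × 1.355×10^-5 / 6.480² = 4.683×10^5 N

P_cr ≈ 468 kN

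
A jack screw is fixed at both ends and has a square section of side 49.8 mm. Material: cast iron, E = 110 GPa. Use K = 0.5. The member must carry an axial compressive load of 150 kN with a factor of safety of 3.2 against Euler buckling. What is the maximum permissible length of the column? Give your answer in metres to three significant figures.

I = a⁴/12 = 49.8⁴/12 = 5.125×10^5 mm⁴
I = 5.125×10^-7 m⁴
Required critical load P_cr = n·P = 3.2 × 150 = 480.0 kN = 4.800×10^5 N
From P_cr = π²EI/(K·L)²:  L = (1/K)·√(π²EI/P_cr) = (1/0.5)·√(π²×1.10×10^11×5.125×10^-7/4.800×10^5)
L = 2.15 m

L_max ≈ 2.15 m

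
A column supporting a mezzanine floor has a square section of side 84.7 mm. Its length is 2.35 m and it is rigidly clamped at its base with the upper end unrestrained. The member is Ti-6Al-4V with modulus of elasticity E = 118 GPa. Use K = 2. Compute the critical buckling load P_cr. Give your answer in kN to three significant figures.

I = a⁴/12 = 84.7⁴/12 = 4.289×10^6 mm⁴
I = 4.289×10^6 mm⁴ = 4.289×10^-6 m⁴
Effective length L_e = K·L = 2 × 2.35 = 4.700 m
P_cr = π²EI / L_e² = π² × 118×10⁹ × 4.289×10^-6 / 4.700² = 2.261×10^5 N

P_cr ≈ 226 kN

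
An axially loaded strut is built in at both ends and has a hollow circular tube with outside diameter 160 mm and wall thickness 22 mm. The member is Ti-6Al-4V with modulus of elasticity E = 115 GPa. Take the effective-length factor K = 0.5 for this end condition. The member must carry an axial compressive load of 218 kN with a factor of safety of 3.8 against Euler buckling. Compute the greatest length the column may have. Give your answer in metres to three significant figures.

Inner diameter d_i = 160 − 2×22 = 116.0 mm
I = π(d_o⁴ − d_i⁴)/64 = π(160⁴ − 116.0⁴)/64 = 2.328×10^7 mm⁴
I = 2.328×10^-5 m⁴
Required critical load P_cr = n·P = 3.8 × 218 = 828.4 kN = 8.284×10^5 N
From P_cr = π²EI/(K·L)²:  L = (1/K)·√(π²EI/P_cr) = (1/0.5)·√(π²×1.15×10^11×2.328×10^-5/8.284×10^5)
L = 11.3 m

L_max ≈ 11.3 m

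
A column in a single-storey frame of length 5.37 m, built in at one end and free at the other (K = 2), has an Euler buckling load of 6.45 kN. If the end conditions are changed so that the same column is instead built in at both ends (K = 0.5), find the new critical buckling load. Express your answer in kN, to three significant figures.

P_cr ≈ 103 kN

P_cr ∝ 1/K², so P_cr,new = P_cr,old × (K_old/K_new)² = 6.45 × (2/0.5)²
= 6.45 × 16.00 = 103 kN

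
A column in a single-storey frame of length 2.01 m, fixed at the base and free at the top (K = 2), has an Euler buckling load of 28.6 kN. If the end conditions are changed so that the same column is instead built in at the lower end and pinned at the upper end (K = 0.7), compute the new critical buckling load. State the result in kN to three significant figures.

P_cr ≈ 233 kN

P_cr ∝ 1/K², so P_cr,new = P_cr,old × (K_old/K_new)² = 28.6 × (2/0.7)²
= 28.6 × 8.163 = 233 kN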